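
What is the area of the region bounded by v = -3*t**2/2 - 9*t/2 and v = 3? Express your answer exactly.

1/4

Set the curves equal: -3*t**2/2 - 9*t/2 = 3, so -3*t**2/2 - 9*t/2 - 3 = 0, which factors as -3*(t + 1)*(t + 2)/2 = 0. The curves meet at t = -2, -1.
On [-2, -1], v = -3*t**2/2 - 9*t/2 is on top; that piece has area ∫[-2,-1] (-3*t**2/2 - 9*t/2 - 3) dt = 1/4.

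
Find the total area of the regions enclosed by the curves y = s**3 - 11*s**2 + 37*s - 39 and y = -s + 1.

37/12

Set the curves equal: s**3 - 11*s**2 + 37*s - 39 = -s + 1, so s**3 - 11*s**2 + 38*s - 40 = 0, which factors as (s - 5)*(s - 4)*(s - 2) = 0. The curves meet at s = 2, 4, 5.
On [2, 4], y = s**3 - 11*s**2 + 37*s - 39 is on top; that piece has area ∫[2,4] (s**3 - 11*s**2 + 38*s - 40) ds = 8/3.
On [4, 5], y = -s + 1 is on top; that piece has area ∫[4,5] (-(s**3 - 11*s**2 + 38*s - 40)) ds = 5/12.
Total enclosed area = 8/3 + 5/12 = 37/12.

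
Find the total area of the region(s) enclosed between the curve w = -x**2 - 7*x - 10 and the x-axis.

The curve meets the x-axis where -x**2 - 7*x - 10 = 0, i.e. -(x + 2)*(x + 5) = 0, at x = -5, -2.
On [-5, -2] the curve lies above the axis; ∫[-5,-2] (-x**2 - 7*x - 10) dx = 9/2, giving area 9/2.

9/2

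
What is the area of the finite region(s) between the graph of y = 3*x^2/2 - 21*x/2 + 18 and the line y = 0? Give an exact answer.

The curve meets the x-axis where 3*x^2/2 - 21*x/2 + 18 = 0, i.e. 3*(x - 4)*(x - 3)/2 = 0, at x = 3, 4.
On [3, 4] the curve lies below the axis; ∫[3,4] (3*x^2/2 - 21*x/2 + 18) dx = -1/4, giving area 1/4.

1/4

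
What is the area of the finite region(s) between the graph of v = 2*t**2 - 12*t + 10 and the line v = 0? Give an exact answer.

64/3

The curve meets the t-axis where 2*t**2 - 12*t + 10 = 0, i.e. 2*(t - 5)*(t - 1) = 0, at t = 1, 5.
On [1, 5] the curve lies below the axis; ∫[1,5] (2*t**2 - 12*t + 10) dt = -64/3, giving area 64/3.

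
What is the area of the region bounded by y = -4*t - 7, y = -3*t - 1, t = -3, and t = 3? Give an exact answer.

36

On [-3, 3], (-4*t - 7) - (-3*t - 1) = -t - 6 is ≤ 0 throughout, so the area is a single integral of |-t - 6|.
∫[-3,3] (-t - 6) dt = -36; the area of that piece is 36.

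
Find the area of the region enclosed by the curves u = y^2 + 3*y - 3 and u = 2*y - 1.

Both boundary curves give u as a function of y, so integrate with respect to y. Setting them equal: y^2 + y - 2 = 0, i.e. (y - 1)*(y + 2) = 0, so they meet at y = -2, 1.
For y in [-2, 1], u = y^2 + 3*y - 3 is on the left; area = ∫[-2,1] (-(y^2 + y - 2)) dy = 9/2.

9/2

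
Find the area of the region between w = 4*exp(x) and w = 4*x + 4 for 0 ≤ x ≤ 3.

On [0, 3], (4*exp(x)) - (4*x + 4) = -4*x + 4*exp(x) - 4 is ≥ 0 throughout, so the area is a single integral of |-4*x + 4*exp(x) - 4|.
∫[0,3] (-4*x + 4*exp(x) - 4) dx = -34 + 4*exp(3).

-34 + 4*exp(3)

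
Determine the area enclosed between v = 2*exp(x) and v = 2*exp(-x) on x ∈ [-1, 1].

-8 + 4*exp(-1) + 4*exp(1)

The difference (2*exp(x)) - (2*exp(-x)) = 2*exp(x) - 2*exp(-x) changes sign at x = 0 inside [-1, 1], so split the integral there.
∫[-1,0] (2*exp(x) - 2*exp(-x)) dx = -2*exp(1) - 2*exp(-1) + 4; the area of that piece is -4 + 2*exp(-1) + 2*exp(1).
∫[0,1] (2*exp(x) - 2*exp(-x)) dx = -4 + 2*exp(-1) + 2*exp(1).
Total area = (-4 + 2*exp(-1) + 2*exp(1)) + (-4 + 2*exp(-1) + 2*exp(1)) = -8 + 4*exp(-1) + 4*exp(1).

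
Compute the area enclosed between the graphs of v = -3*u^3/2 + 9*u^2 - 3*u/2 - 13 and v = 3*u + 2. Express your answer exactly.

Set the curves equal: -3*u^3/2 + 9*u^2 - 3*u/2 - 13 = 3*u + 2, so -3*u^3/2 + 9*u^2 - 9*u/2 - 15 = 0, which factors as -3*(u - 5)*(u - 2)*(u + 1)/2 = 0. The curves meet at u = -1, 2, 5.
On [-1, 2], v = 3*u + 2 is on top; that piece has area ∫[-1,2] (-(-3*u^3/2 + 9*u^2 - 9*u/2 - 15)) du = 243/8.
On [2, 5], v = -3*u^3/2 + 9*u^2 - 3*u/2 - 13 is on top; that piece has area ∫[2,5] (-3*u^3/2 + 9*u^2 - 9*u/2 - 15) du = 243/8.
Total enclosed area = 243/8 + 243/8 = 243/4.

243/4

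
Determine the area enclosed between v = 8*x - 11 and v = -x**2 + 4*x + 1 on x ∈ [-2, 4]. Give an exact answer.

The difference (8*x - 11) - (-x**2 + 4*x + 1) = x**2 + 4*x - 12 changes sign at x = 2 inside [-2, 4], so split the integral there.
∫[-2,2] (x**2 + 4*x - 12) dx = -128/3; the area of that piece is 128/3.
∫[2,4] (x**2 + 4*x - 12) dx = 56/3.
Total area = 128/3 + 56/3 = 184/3.

184/3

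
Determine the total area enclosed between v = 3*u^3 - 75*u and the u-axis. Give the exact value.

1875/2

The curve meets the u-axis where 3*u^3 - 75*u = 0, i.e. 3*u*(u - 5)*(u + 5) = 0, at u = -5, 0, 5.
On [-5, 0] the curve lies above the axis; ∫[-5,0] (3*u^3 - 75*u) du = 1875/4, giving area 1875/4.
On [0, 5] the curve lies below the axis; ∫[0,5] (3*u^3 - 75*u) du = -1875/4, giving area 1875/4.
Total area = 1875/4 + 1875/4 = 1875/2.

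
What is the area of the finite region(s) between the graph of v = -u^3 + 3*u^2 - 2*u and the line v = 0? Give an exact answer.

The curve meets the u-axis where -u^3 + 3*u^2 - 2*u = 0, i.e. -u*(u - 2)*(u - 1) = 0, at u = 0, 1, 2.
On [0, 1] the curve lies below the axis; ∫[0,1] (-u^3 + 3*u^2 - 2*u) du = -1/4, giving area 1/4.
On [1, 2] the curve lies above the axis; ∫[1,2] (-u^3 + 3*u^2 - 2*u) du = 1/4, giving area 1/4.
Total area = 1/4 + 1/4 = 1/2.

1/2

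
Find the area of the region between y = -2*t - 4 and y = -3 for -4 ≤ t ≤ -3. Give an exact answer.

On [-4, -3], (-2*t - 4) - (-3) = -2*t - 1 is ≥ 0 throughout, so the area is a single integral of |-2*t - 1|.
∫[-4,-3] (-2*t - 1) dt = 6.

6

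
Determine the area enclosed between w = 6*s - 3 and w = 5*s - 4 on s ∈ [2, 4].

8

On [2, 4], (6*s - 3) - (5*s - 4) = s + 1 is ≥ 0 throughout, so the area is a single integral of |s + 1|.
∫[2,4] (s + 1) ds = 8.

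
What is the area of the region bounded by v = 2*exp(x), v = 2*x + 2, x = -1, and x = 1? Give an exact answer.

On [-1, 1], (2*exp(x)) - (2*x + 2) = -2*x + 2*exp(x) - 2 is ≥ 0 throughout, so the area is a single integral of |-2*x + 2*exp(x) - 2|.
∫[-1,1] (-2*x + 2*exp(x) - 2) dx = -4 - 2*exp(-1) + 2*exp(1).

-4 - 2*exp(-1) + 2*exp(1)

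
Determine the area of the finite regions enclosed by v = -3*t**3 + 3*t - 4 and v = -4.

Set the curves equal: -3*t**3 + 3*t - 4 = -4, so -3*t**3 + 3*t = 0, which factors as -3*t*(t - 1)*(t + 1) = 0. The curves meet at t = -1, 0, 1.
On [-1, 0], v = -4 is on top; that piece has area ∫[-1,0] (-(-3*t**3 + 3*t)) dt = 3/4.
On [0, 1], v = -3*t**3 + 3*t - 4 is on top; that piece has area ∫[0,1] (-3*t**3 + 3*t) dt = 3/4.
Total enclosed area = 3/4 + 3/4 = 3/2.

3/2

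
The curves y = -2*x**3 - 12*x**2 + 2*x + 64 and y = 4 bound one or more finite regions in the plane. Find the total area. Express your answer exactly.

Set the curves equal: -2*x**3 - 12*x**2 + 2*x + 64 = 4, so -2*x**3 - 12*x**2 + 2*x + 60 = 0, which factors as -2*(x - 2)*(x + 3)*(x + 5) = 0. The curves meet at x = -5, -3, 2.
On [-5, -3], y = 4 is on top; that piece has area ∫[-5,-3] (-(-2*x**3 - 12*x**2 + 2*x + 60)) dx = 16.
On [-3, 2], y = -2*x**3 - 12*x**2 + 2*x + 64 is on top; that piece has area ∫[-3,2] (-2*x**3 - 12*x**2 + 2*x + 60) dx = 375/2.
Total enclosed area = 16 + 375/2 = 407/2.

407/2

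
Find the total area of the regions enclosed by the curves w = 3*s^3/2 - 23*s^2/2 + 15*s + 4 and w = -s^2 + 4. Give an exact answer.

253/8

Set the curves equal: 3*s^3/2 - 23*s^2/2 + 15*s + 4 = -s^2 + 4, so 3*s^3/2 - 21*s^2/2 + 15*s = 0, which factors as 3*s*(s - 5)*(s - 2)/2 = 0. The curves meet at s = 0, 2, 5.
On [0, 2], w = 3*s^3/2 - 23*s^2/2 + 15*s + 4 is on top; that piece has area ∫[0,2] (3*s^3/2 - 21*s^2/2 + 15*s) ds = 8.
On [2, 5], w = -s^2 + 4 is on top; that piece has area ∫[2,5] (-(3*s^3/2 - 21*s^2/2 + 15*s)) ds = 189/8.
Total enclosed area = 8 + 189/8 = 253/8.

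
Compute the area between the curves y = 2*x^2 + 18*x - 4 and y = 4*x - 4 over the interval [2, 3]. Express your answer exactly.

On [2, 3], (2*x^2 + 18*x - 4) - (4*x - 4) = 2*x^2 + 14*x is ≥ 0 throughout, so the area is a single integral of |2*x^2 + 14*x|.
∫[2,3] (2*x^2 + 14*x) dx = 143/3.

143/3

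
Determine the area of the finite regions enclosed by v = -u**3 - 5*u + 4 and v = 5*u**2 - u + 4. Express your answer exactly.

Set the curves equal: -u**3 - 5*u + 4 = 5*u**2 - u + 4, so -u**3 - 5*u**2 - 4*u = 0, which factors as -u*(u + 1)*(u + 4) = 0. The curves meet at u = -4, -1, 0.
On [-4, -1], v = 5*u**2 - u + 4 is on top; that piece has area ∫[-4,-1] (-(-u**3 - 5*u**2 - 4*u)) du = 45/4.
On [-1, 0], v = -u**3 - 5*u + 4 is on top; that piece has area ∫[-1,0] (-u**3 - 5*u**2 - 4*u) du = 7/12.
Total enclosed area = 45/4 + 7/12 = 71/6.

71/6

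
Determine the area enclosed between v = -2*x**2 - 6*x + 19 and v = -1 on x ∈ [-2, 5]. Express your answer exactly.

451/3

The difference (-2*x**2 - 6*x + 19) - (-1) = -2*x**2 - 6*x + 20 changes sign at x = 2 inside [-2, 5], so split the integral there.
∫[-2,2] (-2*x**2 - 6*x + 20) dx = 208/3.
∫[2,5] (-2*x**2 - 6*x + 20) dx = -81; the area of that piece is 81.
Total area = 208/3 + 81 = 451/3.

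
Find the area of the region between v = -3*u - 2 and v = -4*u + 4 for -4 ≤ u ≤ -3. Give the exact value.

19/2

On [-4, -3], (-3*u - 2) - (-4*u + 4) = u - 6 is ≤ 0 throughout, so the area is a single integral of |u - 6|.
∫[-4,-3] (u - 6) du = -19/2; the area of that piece is 19/2.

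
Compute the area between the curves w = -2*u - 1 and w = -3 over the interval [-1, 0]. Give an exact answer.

3

On [-1, 0], (-2*u - 1) - (-3) = -2*u + 2 is ≥ 0 throughout, so the area is a single integral of |-2*u + 2|.
∫[-1,0] (-2*u + 2) du = 3.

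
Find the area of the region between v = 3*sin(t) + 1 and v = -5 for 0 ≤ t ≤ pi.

On [0, pi], (3*sin(t) + 1) - (-5) = 3*sin(t) + 6 is ≥ 0 throughout, so the area is a single integral of |3*sin(t) + 6|.
∫[0,pi] (3*sin(t) + 6) dt = 6 + 6*pi.

6 + 6*pi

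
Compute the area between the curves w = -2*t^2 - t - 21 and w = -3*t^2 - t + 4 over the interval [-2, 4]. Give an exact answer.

On [-2, 4], (-2*t^2 - t - 21) - (-3*t^2 - t + 4) = t^2 - 25 is ≤ 0 throughout, so the area is a single integral of |t^2 - 25|.
∫[-2,4] (t^2 - 25) dt = -126; the area of that piece is 126.

126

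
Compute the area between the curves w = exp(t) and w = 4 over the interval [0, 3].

The difference (exp(t)) - (4) = exp(t) - 4 changes sign at t = log(4) inside [0, 3], so split the integral there.
∫[0,log(4)] (exp(t) - 4) dt = 3 - log(256); the area of that piece is -3 + log(256).
∫[log(4),3] (exp(t) - 4) dt = -16 + 8*log(2) + exp(3).
Total area = (-3 + log(256)) + (-16 + 8*log(2) + exp(3)) = -19 + 16*log(2) + exp(3).

-19 + 16*log(2) + exp(3)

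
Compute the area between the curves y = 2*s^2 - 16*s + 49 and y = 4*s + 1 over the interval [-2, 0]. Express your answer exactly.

On [-2, 0], (2*s^2 - 16*s + 49) - (4*s + 1) = 2*s^2 - 20*s + 48 is ≥ 0 throughout, so the area is a single integral of |2*s^2 - 20*s + 48|.
∫[-2,0] (2*s^2 - 20*s + 48) ds = 424/3.

424/3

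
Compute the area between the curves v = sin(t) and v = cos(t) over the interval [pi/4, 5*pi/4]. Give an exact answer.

On [pi/4, 5*pi/4], (sin(t)) - (cos(t)) = sin(t) - cos(t) is ≥ 0 throughout, so the area is a single integral of |sin(t) - cos(t)|.
∫[pi/4,5*pi/4] (sin(t) - cos(t)) dt = 2*sqrt(2).

2*sqrt(2)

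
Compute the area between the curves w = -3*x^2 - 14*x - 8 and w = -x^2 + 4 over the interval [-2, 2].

The difference (-3*x^2 - 14*x - 8) - (-x^2 + 4) = -2*x^2 - 14*x - 12 changes sign at x = -1 inside [-2, 2], so split the integral there.
∫[-2,-1] (-2*x^2 - 14*x - 12) dx = 13/3.
∫[-1,2] (-2*x^2 - 14*x - 12) dx = -63; the area of that piece is 63.
Total area = 13/3 + 63 = 202/3.

202/3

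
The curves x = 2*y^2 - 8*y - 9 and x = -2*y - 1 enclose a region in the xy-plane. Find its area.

Both boundary curves give x as a function of y, so integrate with respect to y. Setting them equal: 2*y^2 - 6*y - 8 = 0, i.e. 2*(y - 4)*(y + 1) = 0, so they meet at y = -1, 4.
For y in [-1, 4], x = 2*y^2 - 8*y - 9 is on the left; area = ∫[-1,4] (-(2*y^2 - 6*y - 8)) dy = 125/3.

125/3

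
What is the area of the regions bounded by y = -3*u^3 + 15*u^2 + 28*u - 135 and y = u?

Set the curves equal: -3*u^3 + 15*u^2 + 28*u - 135 = u, so -3*u^3 + 15*u^2 + 27*u - 135 = 0, which factors as -3*(u - 5)*(u - 3)*(u + 3) = 0. The curves meet at u = -3, 3, 5.
On [-3, 3], y = u is on top; that piece has area ∫[-3,3] (-(-3*u^3 + 15*u^2 + 27*u - 135)) du = 540.
On [3, 5], y = -3*u^3 + 15*u^2 + 28*u - 135 is on top; that piece has area ∫[3,5] (-3*u^3 + 15*u^2 + 27*u - 135) du = 28.
Total enclosed area = 540 + 28 = 568.

568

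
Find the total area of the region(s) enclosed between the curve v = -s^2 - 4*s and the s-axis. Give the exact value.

32/3

The curve meets the s-axis where -s^2 - 4*s = 0, i.e. -s*(s + 4) = 0, at s = -4, 0.
On [-4, 0] the curve lies above the axis; ∫[-4,0] (-s^2 - 4*s) ds = 32/3, giving area 32/3.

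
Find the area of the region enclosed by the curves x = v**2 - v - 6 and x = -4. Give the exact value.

Both boundary curves give x as a function of v, so integrate with respect to v. Setting them equal: v**2 - v - 2 = 0, i.e. (v - 2)*(v + 1) = 0, so they meet at v = -1, 2.
For v in [-1, 2], x = v**2 - v - 6 is on the left; area = ∫[-1,2] (-(v**2 - v - 2)) dv = 9/2.

9/2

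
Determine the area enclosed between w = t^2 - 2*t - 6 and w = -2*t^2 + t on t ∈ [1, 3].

The difference (t^2 - 2*t - 6) - (-2*t^2 + t) = 3*t^2 - 3*t - 6 changes sign at t = 2 inside [1, 3], so split the integral there.
∫[1,2] (3*t^2 - 3*t - 6) dt = -7/2; the area of that piece is 7/2.
∫[2,3] (3*t^2 - 3*t - 6) dt = 11/2.
Total area = 7/2 + 11/2 = 9.

9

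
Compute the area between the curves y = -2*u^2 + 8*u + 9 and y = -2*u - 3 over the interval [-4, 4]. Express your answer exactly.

The difference (-2*u^2 + 8*u + 9) - (-2*u - 3) = -2*u^2 + 10*u + 12 changes sign at u = -1 inside [-4, 4], so split the integral there.
∫[-4,-1] (-2*u^2 + 10*u + 12) du = -81; the area of that piece is 81.
∫[-1,4] (-2*u^2 + 10*u + 12) du = 275/3.
Total area = 81 + 275/3 = 518/3.

518/3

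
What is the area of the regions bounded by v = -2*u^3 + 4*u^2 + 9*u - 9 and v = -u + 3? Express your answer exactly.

253/6

Set the curves equal: -2*u^3 + 4*u^2 + 9*u - 9 = -u + 3, so -2*u^3 + 4*u^2 + 10*u - 12 = 0, which factors as -2*(u - 3)*(u - 1)*(u + 2) = 0. The curves meet at u = -2, 1, 3.
On [-2, 1], v = -u + 3 is on top; that piece has area ∫[-2,1] (-(-2*u^3 + 4*u^2 + 10*u - 12)) du = 63/2.
On [1, 3], v = -2*u^3 + 4*u^2 + 9*u - 9 is on top; that piece has area ∫[1,3] (-2*u^3 + 4*u^2 + 10*u - 12) du = 32/3.
Total enclosed area = 63/2 + 32/3 = 253/6.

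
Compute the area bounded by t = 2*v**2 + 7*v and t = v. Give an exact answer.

Both boundary curves give t as a function of v, so integrate with respect to v. Setting them equal: 2*v**2 + 6*v = 0, i.e. 2*v*(v + 3) = 0, so they meet at v = -3, 0.
For v in [-3, 0], t = 2*v**2 + 7*v is on the left; area = ∫[-3,0] (-(2*v**2 + 6*v)) dv = 9.

9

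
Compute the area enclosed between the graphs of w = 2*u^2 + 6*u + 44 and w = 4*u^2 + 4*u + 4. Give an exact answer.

243

Set the curves equal: 2*u^2 + 6*u + 44 = 4*u^2 + 4*u + 4, so -2*u^2 + 2*u + 40 = 0, which factors as -2*(u - 5)*(u + 4) = 0. The curves meet at u = -4, 5.
On [-4, 5], w = 2*u^2 + 6*u + 44 is on top; that piece has area ∫[-4,5] (-2*u^2 + 2*u + 40) du = 243.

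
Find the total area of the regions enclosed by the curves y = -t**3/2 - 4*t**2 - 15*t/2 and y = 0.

253/24

Set the curves equal: -t**3/2 - 4*t**2 - 15*t/2 = 0, so -t**3/2 - 4*t**2 - 15*t/2 = 0, which factors as -t*(t + 3)*(t + 5)/2 = 0. The curves meet at t = -5, -3, 0.
On [-5, -3], y = 0 is on top; that piece has area ∫[-5,-3] (-(-t**3/2 - 4*t**2 - 15*t/2)) dt = 8/3.
On [-3, 0], y = -t**3/2 - 4*t**2 - 15*t/2 is on top; that piece has area ∫[-3,0] (-t**3/2 - 4*t**2 - 15*t/2) dt = 63/8.
Total enclosed area = 8/3 + 63/8 = 253/24.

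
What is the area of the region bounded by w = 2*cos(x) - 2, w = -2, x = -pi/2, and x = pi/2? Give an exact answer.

4

On [-pi/2, pi/2], (2*cos(x) - 2) - (-2) = 2*cos(x) is ≥ 0 throughout, so the area is a single integral of |2*cos(x)|.
∫[-pi/2,pi/2] (2*cos(x)) dx = 4.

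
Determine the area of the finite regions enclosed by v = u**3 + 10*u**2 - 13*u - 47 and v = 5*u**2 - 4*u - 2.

Set the curves equal: u**3 + 10*u**2 - 13*u - 47 = 5*u**2 - 4*u - 2, so u**3 + 5*u**2 - 9*u - 45 = 0, which factors as (u - 3)*(u + 3)*(u + 5) = 0. The curves meet at u = -5, -3, 3.
On [-5, -3], v = u**3 + 10*u**2 - 13*u - 47 is on top; that piece has area ∫[-5,-3] (u**3 + 5*u**2 - 9*u - 45) du = 28/3.
On [-3, 3], v = 5*u**2 - 4*u - 2 is on top; that piece has area ∫[-3,3] (-(u**3 + 5*u**2 - 9*u - 45)) du = 180.
Total enclosed area = 28/3 + 180 = 568/3.

568/3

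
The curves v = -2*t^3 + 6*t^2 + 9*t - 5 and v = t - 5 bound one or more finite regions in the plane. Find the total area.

131/2

Set the curves equal: -2*t^3 + 6*t^2 + 9*t - 5 = t - 5, so -2*t^3 + 6*t^2 + 8*t = 0, which factors as -2*t*(t - 4)*(t + 1) = 0. The curves meet at t = -1, 0, 4.
On [-1, 0], v = t - 5 is on top; that piece has area ∫[-1,0] (-(-2*t^3 + 6*t^2 + 8*t)) dt = 3/2.
On [0, 4], v = -2*t^3 + 6*t^2 + 9*t - 5 is on top; that piece has area ∫[0,4] (-2*t^3 + 6*t^2 + 8*t) dt = 64.
Total enclosed area = 3/2 + 64 = 131/2.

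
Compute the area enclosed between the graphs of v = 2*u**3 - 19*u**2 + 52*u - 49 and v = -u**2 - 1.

Set the curves equal: 2*u**3 - 19*u**2 + 52*u - 49 = -u**2 - 1, so 2*u**3 - 18*u**2 + 52*u - 48 = 0, which factors as 2*(u - 4)*(u - 3)*(u - 2) = 0. The curves meet at u = 2, 3, 4.
On [2, 3], v = 2*u**3 - 19*u**2 + 52*u - 49 is on top; that piece has area ∫[2,3] (2*u**3 - 18*u**2 + 52*u - 48) du = 1/2.
On [3, 4], v = -u**2 - 1 is on top; that piece has area ∫[3,4] (-(2*u**3 - 18*u**2 + 52*u - 48)) du = 1/2.
Total enclosed area = 1/2 + 1/2 = 1.

1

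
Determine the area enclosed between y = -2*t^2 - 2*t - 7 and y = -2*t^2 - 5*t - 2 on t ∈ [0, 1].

On [0, 1], (-2*t^2 - 2*t - 7) - (-2*t^2 - 5*t - 2) = 3*t - 5 is ≤ 0 throughout, so the area is a single integral of |3*t - 5|.
∫[0,1] (3*t - 5) dt = -7/2; the area of that piece is 7/2.

7/2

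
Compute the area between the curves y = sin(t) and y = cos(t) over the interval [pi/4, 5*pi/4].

On [pi/4, 5*pi/4], (sin(t)) - (cos(t)) = sin(t) - cos(t) is ≥ 0 throughout, so the area is a single integral of |sin(t) - cos(t)|.
∫[pi/4,5*pi/4] (sin(t) - cos(t)) dt = 2*sqrt(2).

2*sqrt(2)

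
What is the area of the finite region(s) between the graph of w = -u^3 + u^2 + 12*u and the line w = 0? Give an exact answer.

937/12

The curve meets the u-axis where -u^3 + u^2 + 12*u = 0, i.e. -u*(u - 4)*(u + 3) = 0, at u = -3, 0, 4.
On [-3, 0] the curve lies below the axis; ∫[-3,0] (-u^3 + u^2 + 12*u) du = -99/4, giving area 99/4.
On [0, 4] the curve lies above the axis; ∫[0,4] (-u^3 + u^2 + 12*u) du = 160/3, giving area 160/3.
Total area = 99/4 + 160/3 = 937/12.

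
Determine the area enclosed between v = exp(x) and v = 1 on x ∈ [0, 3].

-4 + exp(3)

On [0, 3], (exp(x)) - (1) = exp(x) - 1 is ≥ 0 throughout, so the area is a single integral of |exp(x) - 1|.
∫[0,3] (exp(x) - 1) dx = -4 + exp(3).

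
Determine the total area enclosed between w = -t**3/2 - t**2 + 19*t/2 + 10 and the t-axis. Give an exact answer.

2521/24

The curve meets the t-axis where -t**3/2 - t**2 + 19*t/2 + 10 = 0, i.e. -(t - 4)*(t + 1)*(t + 5)/2 = 0, at t = -5, -1, 4.
On [-5, -1] the curve lies below the axis; ∫[-5,-1] (-t**3/2 - t**2 + 19*t/2 + 10) dt = -112/3, giving area 112/3.
On [-1, 4] the curve lies above the axis; ∫[-1,4] (-t**3/2 - t**2 + 19*t/2 + 10) dt = 1625/24, giving area 1625/24.
Total area = 112/3 + 1625/24 = 2521/24.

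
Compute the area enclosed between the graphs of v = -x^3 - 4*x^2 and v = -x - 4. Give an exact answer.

253/12

Set the curves equal: -x^3 - 4*x^2 = -x - 4, so -x^3 - 4*x^2 + x + 4 = 0, which factors as -(x - 1)*(x + 1)*(x + 4) = 0. The curves meet at x = -4, -1, 1.
On [-4, -1], v = -x - 4 is on top; that piece has area ∫[-4,-1] (-(-x^3 - 4*x^2 + x + 4)) dx = 63/4.
On [-1, 1], v = -x^3 - 4*x^2 is on top; that piece has area ∫[-1,1] (-x^3 - 4*x^2 + x + 4) dx = 16/3.
Total enclosed area = 63/4 + 16/3 = 253/12.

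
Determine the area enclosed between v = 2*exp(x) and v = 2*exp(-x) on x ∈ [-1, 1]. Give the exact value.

-8 + 4*exp(-1) + 4*exp(1)

The difference (2*exp(x)) - (2*exp(-x)) = 2*exp(x) - 2*exp(-x) changes sign at x = 0 inside [-1, 1], so split the integral there.
∫[-1,0] (2*exp(x) - 2*exp(-x)) dx = -2*exp(1) - 2*exp(-1) + 4; the area of that piece is -4 + 2*exp(-1) + 2*exp(1).
∫[0,1] (2*exp(x) - 2*exp(-x)) dx = -4 + 2*exp(-1) + 2*exp(1).
Total area = (-4 + 2*exp(-1) + 2*exp(1)) + (-4 + 2*exp(-1) + 2*exp(1)) = -8 + 4*exp(-1) + 4*exp(1).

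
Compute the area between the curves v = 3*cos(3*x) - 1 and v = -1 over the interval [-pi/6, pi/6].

2

On [-pi/6, pi/6], (3*cos(3*x) - 1) - (-1) = 3*cos(3*x) is ≥ 0 throughout, so the area is a single integral of |3*cos(3*x)|.
∫[-pi/6,pi/6] (3*cos(3*x)) dx = 2.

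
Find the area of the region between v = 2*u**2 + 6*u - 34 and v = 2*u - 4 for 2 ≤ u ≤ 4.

The difference (2*u**2 + 6*u - 34) - (2*u - 4) = 2*u**2 + 4*u - 30 changes sign at u = 3 inside [2, 4], so split the integral there.
∫[2,3] (2*u**2 + 4*u - 30) du = -22/3; the area of that piece is 22/3.
∫[3,4] (2*u**2 + 4*u - 30) du = 26/3.
Total area = 22/3 + 26/3 = 16.

16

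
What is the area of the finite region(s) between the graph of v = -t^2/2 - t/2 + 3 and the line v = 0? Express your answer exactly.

125/12

The curve meets the t-axis where -t^2/2 - t/2 + 3 = 0, i.e. -(t - 2)*(t + 3)/2 = 0, at t = -3, 2.
On [-3, 2] the curve lies above the axis; ∫[-3,2] (-t^2/2 - t/2 + 3) dt = 125/12, giving area 125/12.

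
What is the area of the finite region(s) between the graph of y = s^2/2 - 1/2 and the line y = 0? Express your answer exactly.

2/3

The curve meets the s-axis where s^2/2 - 1/2 = 0, i.e. (s - 1)*(s + 1)/2 = 0, at s = -1, 1.
On [-1, 1] the curve lies below the axis; ∫[-1,1] (s^2/2 - 1/2) ds = -2/3, giving area 2/3.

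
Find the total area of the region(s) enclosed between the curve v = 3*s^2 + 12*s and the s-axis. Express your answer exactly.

32

The curve meets the s-axis where 3*s^2 + 12*s = 0, i.e. 3*s*(s + 4) = 0, at s = -4, 0.
On [-4, 0] the curve lies below the axis; ∫[-4,0] (3*s^2 + 12*s) ds = -32, giving area 32.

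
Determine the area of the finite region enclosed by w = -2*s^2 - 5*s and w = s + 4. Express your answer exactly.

1/3

Set the curves equal: -2*s^2 - 5*s = s + 4, so -2*s^2 - 6*s - 4 = 0, which factors as -2*(s + 1)*(s + 2) = 0. The curves meet at s = -2, -1.
On [-2, -1], w = -2*s^2 - 5*s is on top; that piece has area ∫[-2,-1] (-2*s^2 - 6*s - 4) ds = 1/3.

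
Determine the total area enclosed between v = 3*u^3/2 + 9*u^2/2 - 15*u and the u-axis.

The curve meets the u-axis where 3*u^3/2 + 9*u^2/2 - 15*u = 0, i.e. 3*u*(u - 2)*(u + 5)/2 = 0, at u = -5, 0, 2.
On [-5, 0] the curve lies above the axis; ∫[-5,0] (3*u^3/2 + 9*u^2/2 - 15*u) du = 1125/8, giving area 1125/8.
On [0, 2] the curve lies below the axis; ∫[0,2] (3*u^3/2 + 9*u^2/2 - 15*u) du = -12, giving area 12.
Total area = 1125/8 + 12 = 1221/8.

1221/8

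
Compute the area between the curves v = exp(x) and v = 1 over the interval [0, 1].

-2 + exp(1)

On [0, 1], (exp(x)) - (1) = exp(x) - 1 is ≥ 0 throughout, so the area is a single integral of |exp(x) - 1|.
∫[0,1] (exp(x) - 1) dx = -2 + exp(1).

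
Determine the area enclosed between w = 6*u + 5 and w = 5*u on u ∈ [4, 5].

On [4, 5], (6*u + 5) - (5*u) = u + 5 is ≥ 0 throughout, so the area is a single integral of |u + 5|.
∫[4,5] (u + 5) du = 19/2.

19/2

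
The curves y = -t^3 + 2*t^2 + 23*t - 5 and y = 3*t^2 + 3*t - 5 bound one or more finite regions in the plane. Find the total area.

Set the curves equal: -t^3 + 2*t^2 + 23*t - 5 = 3*t^2 + 3*t - 5, so -t^3 - t^2 + 20*t = 0, which factors as -t*(t - 4)*(t + 5) = 0. The curves meet at t = -5, 0, 4.
On [-5, 0], y = 3*t^2 + 3*t - 5 is on top; that piece has area ∫[-5,0] (-(-t^3 - t^2 + 20*t)) dt = 1625/12.
On [0, 4], y = -t^3 + 2*t^2 + 23*t - 5 is on top; that piece has area ∫[0,4] (-t^3 - t^2 + 20*t) dt = 224/3.
Total enclosed area = 1625/12 + 224/3 = 2521/12.

2521/12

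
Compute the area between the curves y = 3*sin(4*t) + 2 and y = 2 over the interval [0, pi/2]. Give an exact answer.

The difference (3*sin(4*t) + 2) - (2) = 3*sin(4*t) changes sign at t = pi/4 inside [0, pi/2], so split the integral there.
∫[0,pi/4] (3*sin(4*t)) dt = 3/2.
∫[pi/4,pi/2] (3*sin(4*t)) dt = -3/2; the area of that piece is 3/2.
Total area = 3/2 + 3/2 = 3.

3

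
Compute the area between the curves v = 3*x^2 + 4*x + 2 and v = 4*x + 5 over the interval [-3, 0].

The difference (3*x^2 + 4*x + 2) - (4*x + 5) = 3*x^2 - 3 changes sign at x = -1 inside [-3, 0], so split the integral there.
∫[-3,-1] (3*x^2 - 3) dx = 20.
∫[-1,0] (3*x^2 - 3) dx = -2; the area of that piece is 2.
Total area = 20 + 2 = 22.

22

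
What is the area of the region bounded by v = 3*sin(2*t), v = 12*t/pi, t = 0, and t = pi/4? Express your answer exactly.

On [0, pi/4], (3*sin(2*t)) - (12*t/pi) = -12*t/pi + 3*sin(2*t) is ≥ 0 throughout, so the area is a single integral of |-12*t/pi + 3*sin(2*t)|.
∫[0,pi/4] (-12*t/pi + 3*sin(2*t)) dt = 3/2 - 3*pi/8.

3/2 - 3*pi/8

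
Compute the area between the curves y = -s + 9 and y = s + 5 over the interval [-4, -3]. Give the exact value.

On [-4, -3], (-s + 9) - (s + 5) = -2*s + 4 is ≥ 0 throughout, so the area is a single integral of |-2*s + 4|.
∫[-4,-3] (-2*s + 4) ds = 11.

11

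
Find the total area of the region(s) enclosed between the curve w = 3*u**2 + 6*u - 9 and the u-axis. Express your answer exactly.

32

The curve meets the u-axis where 3*u**2 + 6*u - 9 = 0, i.e. 3*(u - 1)*(u + 3) = 0, at u = -3, 1.
On [-3, 1] the curve lies below the axis; ∫[-3,1] (3*u**2 + 6*u - 9) du = -32, giving area 32.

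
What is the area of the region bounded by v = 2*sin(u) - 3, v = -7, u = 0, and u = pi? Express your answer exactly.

4 + 4*pi

On [0, pi], (2*sin(u) - 3) - (-7) = 2*sin(u) + 4 is ≥ 0 throughout, so the area is a single integral of |2*sin(u) + 4|.
∫[0,pi] (2*sin(u) + 4) du = 4 + 4*pi.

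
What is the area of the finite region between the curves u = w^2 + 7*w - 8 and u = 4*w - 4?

Both boundary curves give u as a function of w, so integrate with respect to w. Setting them equal: w^2 + 3*w - 4 = 0, i.e. (w - 1)*(w + 4) = 0, so they meet at w = -4, 1.
For w in [-4, 1], u = w^2 + 7*w - 8 is on the left; area = ∫[-4,1] (-(w^2 + 3*w - 4)) dw = 125/6.

125/6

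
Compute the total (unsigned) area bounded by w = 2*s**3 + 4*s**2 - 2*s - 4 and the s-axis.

The curve meets the s-axis where 2*s**3 + 4*s**2 - 2*s - 4 = 0, i.e. 2*(s - 1)*(s + 1)*(s + 2) = 0, at s = -2, -1, 1.
On [-2, -1] the curve lies above the axis; ∫[-2,-1] (2*s**3 + 4*s**2 - 2*s - 4) ds = 5/6, giving area 5/6.
On [-1, 1] the curve lies below the axis; ∫[-1,1] (2*s**3 + 4*s**2 - 2*s - 4) ds = -16/3, giving area 16/3.
Total area = 5/6 + 16/3 = 37/6.

37/6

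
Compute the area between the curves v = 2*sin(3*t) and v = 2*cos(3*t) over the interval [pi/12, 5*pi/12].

On [pi/12, 5*pi/12], (2*sin(3*t)) - (2*cos(3*t)) = 2*sin(3*t) - 2*cos(3*t) is ≥ 0 throughout, so the area is a single integral of |2*sin(3*t) - 2*cos(3*t)|.
∫[pi/12,5*pi/12] (2*sin(3*t) - 2*cos(3*t)) dt = 4*sqrt(2)/3.

4*sqrt(2)/3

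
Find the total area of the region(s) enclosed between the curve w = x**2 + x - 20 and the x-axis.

243/2

The curve meets the x-axis where x**2 + x - 20 = 0, i.e. (x - 4)*(x + 5) = 0, at x = -5, 4.
On [-5, 4] the curve lies below the axis; ∫[-5,4] (x**2 + x - 20) dx = -243/2, giving area 243/2.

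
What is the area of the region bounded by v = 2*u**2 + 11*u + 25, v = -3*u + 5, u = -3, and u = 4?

763/3

The difference (2*u**2 + 11*u + 25) - (-3*u + 5) = 2*u**2 + 14*u + 20 changes sign at u = -2 inside [-3, 4], so split the integral there.
∫[-3,-2] (2*u**2 + 14*u + 20) du = -7/3; the area of that piece is 7/3.
∫[-2,4] (2*u**2 + 14*u + 20) du = 252.
Total area = 7/3 + 252 = 763/3.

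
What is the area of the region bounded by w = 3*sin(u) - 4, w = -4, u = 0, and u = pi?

6

On [0, pi], (3*sin(u) - 4) - (-4) = 3*sin(u) is ≥ 0 throughout, so the area is a single integral of |3*sin(u)|.
∫[0,pi] (3*sin(u)) du = 6.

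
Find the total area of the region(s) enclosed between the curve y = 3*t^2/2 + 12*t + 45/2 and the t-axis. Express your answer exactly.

2

The curve meets the t-axis where 3*t^2/2 + 12*t + 45/2 = 0, i.e. 3*(t + 3)*(t + 5)/2 = 0, at t = -5, -3.
On [-5, -3] the curve lies below the axis; ∫[-5,-3] (3*t^2/2 + 12*t + 45/2) dt = -2, giving area 2.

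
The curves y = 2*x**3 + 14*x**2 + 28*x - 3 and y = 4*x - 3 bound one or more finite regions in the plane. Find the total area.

71/3

Set the curves equal: 2*x**3 + 14*x**2 + 28*x - 3 = 4*x - 3, so 2*x**3 + 14*x**2 + 24*x = 0, which factors as 2*x*(x + 3)*(x + 4) = 0. The curves meet at x = -4, -3, 0.
On [-4, -3], y = 2*x**3 + 14*x**2 + 28*x - 3 is on top; that piece has area ∫[-4,-3] (2*x**3 + 14*x**2 + 24*x) dx = 7/6.
On [-3, 0], y = 4*x - 3 is on top; that piece has area ∫[-3,0] (-(2*x**3 + 14*x**2 + 24*x)) dx = 45/2.
Total enclosed area = 7/6 + 45/2 = 71/3.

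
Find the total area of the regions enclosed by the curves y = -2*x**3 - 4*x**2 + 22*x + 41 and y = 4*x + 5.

Set the curves equal: -2*x**3 - 4*x**2 + 22*x + 41 = 4*x + 5, so -2*x**3 - 4*x**2 + 18*x + 36 = 0, which factors as -2*(x - 3)*(x + 2)*(x + 3) = 0. The curves meet at x = -3, -2, 3.
On [-3, -2], y = 4*x + 5 is on top; that piece has area ∫[-3,-2] (-(-2*x**3 - 4*x**2 + 18*x + 36)) dx = 11/6.
On [-2, 3], y = -2*x**3 - 4*x**2 + 22*x + 41 is on top; that piece has area ∫[-2,3] (-2*x**3 - 4*x**2 + 18*x + 36) dx = 875/6.
Total enclosed area = 11/6 + 875/6 = 443/3.

443/3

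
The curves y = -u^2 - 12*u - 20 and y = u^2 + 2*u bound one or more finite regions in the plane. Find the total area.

Set the curves equal: -u^2 - 12*u - 20 = u^2 + 2*u, so -2*u^2 - 14*u - 20 = 0, which factors as -2*(u + 2)*(u + 5) = 0. The curves meet at u = -5, -2.
On [-5, -2], y = -u^2 - 12*u - 20 is on top; that piece has area ∫[-5,-2] (-2*u^2 - 14*u - 20) du = 9.

9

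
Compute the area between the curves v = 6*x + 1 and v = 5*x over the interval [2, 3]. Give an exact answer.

7/2

On [2, 3], (6*x + 1) - (5*x) = x + 1 is ≥ 0 throughout, so the area is a single integral of |x + 1|.
∫[2,3] (x + 1) dx = 7/2.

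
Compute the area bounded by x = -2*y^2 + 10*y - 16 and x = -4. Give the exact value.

1/3

Both boundary curves give x as a function of y, so integrate with respect to y. Setting them equal: -2*y^2 + 10*y - 12 = 0, i.e. -2*(y - 3)*(y - 2) = 0, so they meet at y = 2, 3.
For y in [2, 3], x = -2*y^2 + 10*y - 16 is on the right; area = ∫[2,3] (-2*y^2 + 10*y - 12) dy = 1/3.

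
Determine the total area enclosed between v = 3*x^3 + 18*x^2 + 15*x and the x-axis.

393/4

The curve meets the x-axis where 3*x^3 + 18*x^2 + 15*x = 0, i.e. 3*x*(x + 1)*(x + 5) = 0, at x = -5, -1, 0.
On [-5, -1] the curve lies above the axis; ∫[-5,-1] (3*x^3 + 18*x^2 + 15*x) dx = 96, giving area 96.
On [-1, 0] the curve lies below the axis; ∫[-1,0] (3*x^3 + 18*x^2 + 15*x) dx = -9/4, giving area 9/4.
Total area = 96 + 9/4 = 393/4.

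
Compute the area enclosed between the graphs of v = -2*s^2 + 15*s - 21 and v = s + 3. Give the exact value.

1/3

Set the curves equal: -2*s^2 + 15*s - 21 = s + 3, so -2*s^2 + 14*s - 24 = 0, which factors as -2*(s - 4)*(s - 3) = 0. The curves meet at s = 3, 4.
On [3, 4], v = -2*s^2 + 15*s - 21 is on top; that piece has area ∫[3,4] (-2*s^2 + 14*s - 24) ds = 1/3.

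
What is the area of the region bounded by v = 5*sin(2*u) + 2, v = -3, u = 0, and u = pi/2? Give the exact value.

5 + 5*pi/2

On [0, pi/2], (5*sin(2*u) + 2) - (-3) = 5*sin(2*u) + 5 is ≥ 0 throughout, so the area is a single integral of |5*sin(2*u) + 5|.
∫[0,pi/2] (5*sin(2*u) + 5) du = 5 + 5*pi/2.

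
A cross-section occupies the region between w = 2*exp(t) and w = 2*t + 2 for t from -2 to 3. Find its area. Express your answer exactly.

On [-2, 3], (2*exp(t)) - (2*t + 2) = -2*t + 2*exp(t) - 2 is ≥ 0 throughout, so the area is a single integral of |-2*t + 2*exp(t) - 2|.
∫[-2,3] (-2*t + 2*exp(t) - 2) dt = -15 - 2*exp(-2) + 2*exp(3).

-15 - 2*exp(-2) + 2*exp(3)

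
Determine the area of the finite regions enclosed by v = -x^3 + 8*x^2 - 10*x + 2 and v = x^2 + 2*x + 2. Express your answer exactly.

Set the curves equal: -x^3 + 8*x^2 - 10*x + 2 = x^2 + 2*x + 2, so -x^3 + 7*x^2 - 12*x = 0, which factors as -x*(x - 4)*(x - 3) = 0. The curves meet at x = 0, 3, 4.
On [0, 3], v = x^2 + 2*x + 2 is on top; that piece has area ∫[0,3] (-(-x^3 + 7*x^2 - 12*x)) dx = 45/4.
On [3, 4], v = -x^3 + 8*x^2 - 10*x + 2 is on top; that piece has area ∫[3,4] (-x^3 + 7*x^2 - 12*x) dx = 7/12.
Total enclosed area = 45/4 + 7/12 = 71/6.

71/6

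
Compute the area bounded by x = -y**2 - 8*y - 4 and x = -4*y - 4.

Both boundary curves give x as a function of y, so integrate with respect to y. Setting them equal: -y**2 - 4*y = 0, i.e. -y*(y + 4) = 0, so they meet at y = -4, 0.
For y in [-4, 0], x = -y**2 - 8*y - 4 is on the right; area = ∫[-4,0] (-y**2 - 4*y) dy = 32/3.

32/3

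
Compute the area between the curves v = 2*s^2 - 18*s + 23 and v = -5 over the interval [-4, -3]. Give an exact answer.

347/3

On [-4, -3], (2*s^2 - 18*s + 23) - (-5) = 2*s^2 - 18*s + 28 is ≥ 0 throughout, so the area is a single integral of |2*s^2 - 18*s + 28|.
∫[-4,-3] (2*s^2 - 18*s + 28) ds = 347/3.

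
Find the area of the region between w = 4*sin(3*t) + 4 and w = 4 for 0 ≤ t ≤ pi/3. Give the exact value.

8/3

On [0, pi/3], (4*sin(3*t) + 4) - (4) = 4*sin(3*t) is ≥ 0 throughout, so the area is a single integral of |4*sin(3*t)|.
∫[0,pi/3] (4*sin(3*t)) dt = 8/3.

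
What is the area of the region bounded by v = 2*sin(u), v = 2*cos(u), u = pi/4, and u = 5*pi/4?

4*sqrt(2)

On [pi/4, 5*pi/4], (2*sin(u)) - (2*cos(u)) = 2*sin(u) - 2*cos(u) is ≥ 0 throughout, so the area is a single integral of |2*sin(u) - 2*cos(u)|.
∫[pi/4,5*pi/4] (2*sin(u) - 2*cos(u)) du = 4*sqrt(2).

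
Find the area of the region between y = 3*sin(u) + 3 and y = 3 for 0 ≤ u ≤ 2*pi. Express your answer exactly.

The difference (3*sin(u) + 3) - (3) = 3*sin(u) changes sign at u = pi inside [0, 2*pi], so split the integral there.
∫[0,pi] (3*sin(u)) du = 6.
∫[pi,2*pi] (3*sin(u)) du = -6; the area of that piece is 6.
Total area = 6 + 6 = 12.

12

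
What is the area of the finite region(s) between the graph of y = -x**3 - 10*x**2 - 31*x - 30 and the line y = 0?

37/12

The curve meets the x-axis where -x**3 - 10*x**2 - 31*x - 30 = 0, i.e. -(x + 2)*(x + 3)*(x + 5) = 0, at x = -5, -3, -2.
On [-5, -3] the curve lies below the axis; ∫[-5,-3] (-x**3 - 10*x**2 - 31*x - 30) dx = -8/3, giving area 8/3.
On [-3, -2] the curve lies above the axis; ∫[-3,-2] (-x**3 - 10*x**2 - 31*x - 30) dx = 5/12, giving area 5/12.
Total area = 8/3 + 5/12 = 37/12.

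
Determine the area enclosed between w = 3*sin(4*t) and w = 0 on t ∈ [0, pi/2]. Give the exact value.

3

The difference (3*sin(4*t)) - (0) = 3*sin(4*t) changes sign at t = pi/4 inside [0, pi/2], so split the integral there.
∫[0,pi/4] (3*sin(4*t)) dt = 3/2.
∫[pi/4,pi/2] (3*sin(4*t)) dt = -3/2; the area of that piece is 3/2.
Total area = 3/2 + 3/2 = 3.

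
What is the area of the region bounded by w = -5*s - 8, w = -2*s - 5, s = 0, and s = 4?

On [0, 4], (-5*s - 8) - (-2*s - 5) = -3*s - 3 is ≤ 0 throughout, so the area is a single integral of |-3*s - 3|.
∫[0,4] (-3*s - 3) ds = -36; the area of that piece is 36.

36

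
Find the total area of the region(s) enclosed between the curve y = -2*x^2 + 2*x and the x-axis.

The curve meets the x-axis where -2*x^2 + 2*x = 0, i.e. -2*x*(x - 1) = 0, at x = 0, 1.
On [0, 1] the curve lies above the axis; ∫[0,1] (-2*x^2 + 2*x) dx = 1/3, giving area 1/3.

1/3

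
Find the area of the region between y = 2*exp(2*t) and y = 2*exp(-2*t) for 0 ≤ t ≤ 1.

-2 + exp(-2) + exp(2)

On [0, 1], (2*exp(2*t)) - (2*exp(-2*t)) = 2*exp(2*t) - 2*exp(-2*t) is ≥ 0 throughout, so the area is a single integral of |2*exp(2*t) - 2*exp(-2*t)|.
∫[0,1] (2*exp(2*t) - 2*exp(-2*t)) dt = -2 + exp(-2) + exp(2).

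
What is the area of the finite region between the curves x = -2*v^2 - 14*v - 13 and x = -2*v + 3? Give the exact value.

Both boundary curves give x as a function of v, so integrate with respect to v. Setting them equal: -2*v^2 - 12*v - 16 = 0, i.e. -2*(v + 2)*(v + 4) = 0, so they meet at v = -4, -2.
For v in [-4, -2], x = -2*v^2 - 14*v - 13 is on the right; area = ∫[-4,-2] (-2*v^2 - 12*v - 16) dv = 8/3.

8/3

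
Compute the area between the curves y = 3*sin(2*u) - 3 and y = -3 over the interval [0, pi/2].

3

On [0, pi/2], (3*sin(2*u) - 3) - (-3) = 3*sin(2*u) is ≥ 0 throughout, so the area is a single integral of |3*sin(2*u)|.
∫[0,pi/2] (3*sin(2*u)) du = 3.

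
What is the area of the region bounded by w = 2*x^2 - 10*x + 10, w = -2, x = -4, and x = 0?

512/3

On [-4, 0], (2*x^2 - 10*x + 10) - (-2) = 2*x^2 - 10*x + 12 is ≥ 0 throughout, so the area is a single integral of |2*x^2 - 10*x + 12|.
∫[-4,0] (2*x^2 - 10*x + 12) dx = 512/3.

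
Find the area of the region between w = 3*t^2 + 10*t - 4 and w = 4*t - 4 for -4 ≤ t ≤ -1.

The difference (3*t^2 + 10*t - 4) - (4*t - 4) = 3*t^2 + 6*t changes sign at t = -2 inside [-4, -1], so split the integral there.
∫[-4,-2] (3*t^2 + 6*t) dt = 20.
∫[-2,-1] (3*t^2 + 6*t) dt = -2; the area of that piece is 2.
Total area = 20 + 2 = 22.

22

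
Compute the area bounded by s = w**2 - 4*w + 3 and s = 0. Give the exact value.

4/3

Both boundary curves give s as a function of w, so integrate with respect to w. Setting them equal: w**2 - 4*w + 3 = 0, i.e. (w - 3)*(w - 1) = 0, so they meet at w = 1, 3.
For w in [1, 3], s = w**2 - 4*w + 3 is on the left; area = ∫[1,3] (-(w**2 - 4*w + 3)) dw = 4/3.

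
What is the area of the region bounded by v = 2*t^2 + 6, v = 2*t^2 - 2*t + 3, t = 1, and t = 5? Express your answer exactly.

36

On [1, 5], (2*t^2 + 6) - (2*t^2 - 2*t + 3) = 2*t + 3 is ≥ 0 throughout, so the area is a single integral of |2*t + 3|.
∫[1,5] (2*t + 3) dt = 36.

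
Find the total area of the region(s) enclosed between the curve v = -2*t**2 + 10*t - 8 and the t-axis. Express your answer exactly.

The curve meets the t-axis where -2*t**2 + 10*t - 8 = 0, i.e. -2*(t - 4)*(t - 1) = 0, at t = 1, 4.
On [1, 4] the curve lies above the axis; ∫[1,4] (-2*t**2 + 10*t - 8) dt = 9, giving area 9.

9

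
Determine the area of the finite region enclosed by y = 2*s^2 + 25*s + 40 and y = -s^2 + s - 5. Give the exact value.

4

Set the curves equal: 2*s^2 + 25*s + 40 = -s^2 + s - 5, so 3*s^2 + 24*s + 45 = 0, which factors as 3*(s + 3)*(s + 5) = 0. The curves meet at s = -5, -3.
On [-5, -3], y = -s^2 + s - 5 is on top; that piece has area ∫[-5,-3] (-(3*s^2 + 24*s + 45)) ds = 4.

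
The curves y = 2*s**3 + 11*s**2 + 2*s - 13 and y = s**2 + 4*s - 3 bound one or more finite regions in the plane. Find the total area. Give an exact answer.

Set the curves equal: 2*s**3 + 11*s**2 + 2*s - 13 = s**2 + 4*s - 3, so 2*s**3 + 10*s**2 - 2*s - 10 = 0, which factors as 2*(s - 1)*(s + 1)*(s + 5) = 0. The curves meet at s = -5, -1, 1.
On [-5, -1], y = 2*s**3 + 11*s**2 + 2*s - 13 is on top; that piece has area ∫[-5,-1] (2*s**3 + 10*s**2 - 2*s - 10) ds = 256/3.
On [-1, 1], y = s**2 + 4*s - 3 is on top; that piece has area ∫[-1,1] (-(2*s**3 + 10*s**2 - 2*s - 10)) ds = 40/3.
Total enclosed area = 256/3 + 40/3 = 296/3.

296/3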